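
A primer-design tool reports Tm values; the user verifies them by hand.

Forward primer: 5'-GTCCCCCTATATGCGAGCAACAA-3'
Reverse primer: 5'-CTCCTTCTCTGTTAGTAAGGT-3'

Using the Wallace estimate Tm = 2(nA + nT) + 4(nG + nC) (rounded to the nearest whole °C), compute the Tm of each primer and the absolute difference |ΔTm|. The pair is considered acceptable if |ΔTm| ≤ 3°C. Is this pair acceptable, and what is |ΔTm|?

|ΔTm| = 10°C; the pair is not acceptable.

Forward: A=7 T=4 G=4 C=8 → Tm = 2·11 + 4·12 = 70°C.
Reverse: A=3 T=9 G=4 C=5 → Tm = 2·12 + 4·9 = 60°C.
|ΔTm| = |70 − 60| = 10°C, > 3°C.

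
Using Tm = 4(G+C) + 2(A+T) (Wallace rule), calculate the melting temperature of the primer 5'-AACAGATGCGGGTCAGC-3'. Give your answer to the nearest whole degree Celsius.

54°C

Base counts: A=5, T=2, G=6, C=4 (length 17).
Tm = 2·(5+2) + 4·(6+4) = 2·7 + 4·10 = 14 + 40 = 54°C.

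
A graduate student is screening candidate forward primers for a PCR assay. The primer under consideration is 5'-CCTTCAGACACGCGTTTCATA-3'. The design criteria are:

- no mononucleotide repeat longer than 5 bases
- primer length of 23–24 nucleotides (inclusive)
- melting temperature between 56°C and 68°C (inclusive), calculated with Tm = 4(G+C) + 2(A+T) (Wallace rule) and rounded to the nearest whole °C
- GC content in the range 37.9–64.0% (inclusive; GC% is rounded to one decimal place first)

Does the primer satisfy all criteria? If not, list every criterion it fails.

Fails: length.

Base counts: A=5, T=6, G=3, C=7 (length 21).
homopolymer run: longest run = 3 ✓
length: length 21, outside 23–24 ✗
Tm: Tm = 2·11 + 4·10 = 62°C ✓
GC content: GC 10/21 = 47.6% ✓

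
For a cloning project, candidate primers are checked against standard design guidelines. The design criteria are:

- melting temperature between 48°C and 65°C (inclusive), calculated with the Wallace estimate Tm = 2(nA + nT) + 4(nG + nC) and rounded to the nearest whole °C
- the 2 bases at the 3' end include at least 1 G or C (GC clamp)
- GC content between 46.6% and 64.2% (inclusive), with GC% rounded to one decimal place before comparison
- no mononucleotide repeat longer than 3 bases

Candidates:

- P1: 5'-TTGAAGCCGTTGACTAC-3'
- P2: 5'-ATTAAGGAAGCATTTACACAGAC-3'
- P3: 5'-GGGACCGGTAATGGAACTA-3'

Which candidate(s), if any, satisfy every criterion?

P1 (17 nt, A=4 T=5 G=4 C=4): Tm = 2·9 + 4·8 = 50°C ✓; 3' end AC has 1 G/C ✓; GC 8/17 = 47.1% ✓; longest run = 2 ✓ — passes.
P2 (23 nt, A=10 T=5 G=4 C=4): Tm = 2·15 + 4·8 = 62°C ✓; 3' end AC has 1 G/C ✓; GC 8/23 = 34.8%, outside 46.6–64.2% ✗; longest run = 3 ✓ — fails.
P3 (19 nt, A=6 T=3 G=7 C=3): Tm = 2·9 + 4·10 = 58°C ✓; 3' end TA has 0 G/C, need ≥1 ✗; GC 10/19 = 52.6% ✓; longest run = 3 ✓ — fails.

P1 only.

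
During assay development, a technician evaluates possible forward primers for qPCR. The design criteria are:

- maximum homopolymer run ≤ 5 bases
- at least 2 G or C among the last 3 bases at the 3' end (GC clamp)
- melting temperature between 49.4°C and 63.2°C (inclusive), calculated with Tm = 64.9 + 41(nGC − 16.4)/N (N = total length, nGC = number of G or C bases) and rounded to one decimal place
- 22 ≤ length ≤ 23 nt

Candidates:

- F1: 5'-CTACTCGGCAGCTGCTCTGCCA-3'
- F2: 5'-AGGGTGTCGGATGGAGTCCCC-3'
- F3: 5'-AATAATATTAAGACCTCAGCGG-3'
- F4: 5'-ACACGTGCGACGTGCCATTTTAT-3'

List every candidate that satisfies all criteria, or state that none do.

F1 (22 nt, A=3 T=5 G=5 C=9): longest run = 2 ✓; 3' end CCA has 2 G/C ✓; Tm = 64.9 + 41·(14 − 16.4)/22 = 60.4°C ✓; length 22 ✓ — passes.
F2 (21 nt, A=3 T=4 G=9 C=5): longest run = 4 ✓; 3' end CCC has 3 G/C ✓; Tm = 64.9 + 41·(14 − 16.4)/21 = 60.2°C ✓; length 21, outside 22–23 ✗ — fails.
F3 (22 nt, A=9 T=5 G=4 C=4): longest run = 2 ✓; 3' end CGG has 3 G/C ✓; Tm = 64.9 + 41·(8 − 16.4)/22 = 49.2°C, outside 49.4–63.2°C ✗; length 22 ✓ — fails.
F4 (23 nt, A=5 T=7 G=5 C=6): longest run = 4 ✓; 3' end TAT has 0 G/C, need ≥2 ✗; Tm = 64.9 + 41·(11 − 16.4)/23 = 55.3°C ✓; length 23 ✓ — fails.

F1 only.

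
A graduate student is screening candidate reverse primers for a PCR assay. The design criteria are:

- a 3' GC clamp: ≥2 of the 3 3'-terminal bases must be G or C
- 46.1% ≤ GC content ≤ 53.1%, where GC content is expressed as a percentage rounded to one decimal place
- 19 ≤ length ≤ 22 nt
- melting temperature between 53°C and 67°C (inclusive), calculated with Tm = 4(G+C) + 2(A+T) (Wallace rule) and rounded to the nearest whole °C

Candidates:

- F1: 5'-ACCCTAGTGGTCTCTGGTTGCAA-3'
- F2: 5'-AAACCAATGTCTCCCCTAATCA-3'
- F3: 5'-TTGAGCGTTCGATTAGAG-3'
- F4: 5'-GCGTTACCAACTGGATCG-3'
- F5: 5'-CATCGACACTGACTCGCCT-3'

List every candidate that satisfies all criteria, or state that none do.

F1 (23 nt, A=4 T=7 G=6 C=6): 3' end CAA has 1 G/C, need ≥2 ✗; GC 12/23 = 52.2% ✓; length 23, outside 19–22 ✗; Tm = 2·11 + 4·12 = 70°C, outside 53–67°C ✗ — fails.
F2 (22 nt, A=8 T=5 G=1 C=8): 3' end TCA has 1 G/C, need ≥2 ✗; GC 9/22 = 40.9%, outside 46.1–53.1% ✗; length 22 ✓; Tm = 2·13 + 4·9 = 62°C ✓ — fails.
F3 (18 nt, A=4 T=6 G=6 C=2): 3' end GAG has 2 G/C ✓; GC 8/18 = 44.4%, outside 46.1–53.1% ✗; length 18, outside 19–22 ✗; Tm = 2·10 + 4·8 = 52°C, outside 53–67°C ✗ — fails.
F4 (18 nt, A=4 T=4 G=5 C=5): 3' end TCG has 2 G/C ✓; GC 10/18 = 55.6%, outside 46.1–53.1% ✗; length 18, outside 19–22 ✗; Tm = 2·8 + 4·10 = 56°C ✓ — fails.
F5 (19 nt, A=4 T=4 G=3 C=8): 3' end CCT has 2 G/C ✓; GC 11/19 = 57.9%, outside 46.1–53.1% ✗; length 19 ✓; Tm = 2·8 + 4·11 = 60°C ✓ — fails.

None of the candidates satisfy all criteria.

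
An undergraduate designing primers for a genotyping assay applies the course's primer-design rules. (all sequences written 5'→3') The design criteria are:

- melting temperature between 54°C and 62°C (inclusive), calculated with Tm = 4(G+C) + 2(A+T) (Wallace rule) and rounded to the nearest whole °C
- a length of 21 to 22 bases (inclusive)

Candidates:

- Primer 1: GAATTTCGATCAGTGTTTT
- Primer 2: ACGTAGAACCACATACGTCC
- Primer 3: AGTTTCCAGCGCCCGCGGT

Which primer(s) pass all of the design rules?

Primer 1 (19 nt, A=4 T=9 G=4 C=2): Tm = 2·13 + 4·6 = 50°C, outside 54–62°C ✗; length 19, outside 21–22 ✗ — fails.
Primer 2 (20 nt, A=7 T=3 G=3 C=7): Tm = 2·10 + 4·10 = 60°C ✓; length 20, outside 21–22 ✗ — fails.
Primer 3 (19 nt, A=2 T=4 G=6 C=7): Tm = 2·6 + 4·13 = 64°C, outside 54–62°C ✗; length 19, outside 21–22 ✗ — fails.

None of the candidates satisfy all criteria.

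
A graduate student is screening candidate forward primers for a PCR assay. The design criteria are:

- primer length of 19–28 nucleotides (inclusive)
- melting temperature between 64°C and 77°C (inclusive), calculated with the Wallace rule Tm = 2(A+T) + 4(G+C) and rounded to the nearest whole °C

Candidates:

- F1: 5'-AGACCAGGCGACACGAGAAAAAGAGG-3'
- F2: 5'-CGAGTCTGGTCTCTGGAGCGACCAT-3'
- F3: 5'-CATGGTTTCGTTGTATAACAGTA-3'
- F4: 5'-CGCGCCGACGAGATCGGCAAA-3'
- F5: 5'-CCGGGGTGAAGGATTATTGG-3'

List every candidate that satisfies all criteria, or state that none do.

F1 (26 nt, A=12 T=0 G=9 C=5): length 26 ✓; Tm = 2·12 + 4·14 = 80°C, outside 64–77°C ✗ — fails.
F2 (25 nt, A=4 T=6 G=8 C=7): length 25 ✓; Tm = 2·10 + 4·15 = 80°C, outside 64–77°C ✗ — fails.
F3 (23 nt, A=6 T=9 G=5 C=3): length 23 ✓; Tm = 2·15 + 4·8 = 62°C, outside 64–77°C ✗ — fails.
F4 (21 nt, A=6 T=1 G=7 C=7): length 21 ✓; Tm = 2·7 + 4·14 = 70°C ✓ — passes.
F5 (20 nt, A=4 T=5 G=9 C=2): length 20 ✓; Tm = 2·9 + 4·11 = 62°C, outside 64–77°C ✗ — fails.

F4 only.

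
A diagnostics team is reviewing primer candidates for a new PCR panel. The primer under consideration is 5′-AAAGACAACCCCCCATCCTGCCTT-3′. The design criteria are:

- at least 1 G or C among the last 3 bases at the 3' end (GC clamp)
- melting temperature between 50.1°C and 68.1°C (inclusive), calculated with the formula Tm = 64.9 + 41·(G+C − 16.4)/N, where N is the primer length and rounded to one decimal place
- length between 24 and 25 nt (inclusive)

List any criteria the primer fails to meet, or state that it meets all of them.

Meets all criteria.

Base counts: A=7, T=4, G=2, C=11 (length 24).
GC clamp: 3' end CTT has 1 G/C ✓
Tm: Tm = 64.9 + 41·(13 − 16.4)/24 = 59.1°C ✓
length: length 24 ✓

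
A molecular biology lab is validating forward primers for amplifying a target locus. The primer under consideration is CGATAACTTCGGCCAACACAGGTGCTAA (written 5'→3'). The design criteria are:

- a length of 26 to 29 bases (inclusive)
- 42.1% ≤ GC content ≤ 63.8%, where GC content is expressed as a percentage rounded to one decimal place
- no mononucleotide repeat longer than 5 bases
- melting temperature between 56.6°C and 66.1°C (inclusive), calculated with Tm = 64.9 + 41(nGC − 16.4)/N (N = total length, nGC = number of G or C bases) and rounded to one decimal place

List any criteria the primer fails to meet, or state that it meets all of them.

Base counts: A=9, T=5, G=6, C=8 (length 28).
length: length 28 ✓
GC content: GC 14/28 = 50.0% ✓
homopolymer run: longest run = 2 ✓
Tm: Tm = 64.9 + 41·(14 − 16.4)/28 = 61.4°C ✓

Meets all criteria.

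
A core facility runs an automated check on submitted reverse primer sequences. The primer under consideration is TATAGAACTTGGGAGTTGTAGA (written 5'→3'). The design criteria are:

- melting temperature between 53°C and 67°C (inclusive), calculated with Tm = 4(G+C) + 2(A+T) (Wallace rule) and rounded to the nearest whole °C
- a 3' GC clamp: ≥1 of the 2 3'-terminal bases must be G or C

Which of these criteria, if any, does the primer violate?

Meets all criteria.

Base counts: A=7, T=7, G=7, C=1 (length 22).
Tm: Tm = 2·14 + 4·8 = 60°C ✓
GC clamp: 3' end GA has 1 G/C ✓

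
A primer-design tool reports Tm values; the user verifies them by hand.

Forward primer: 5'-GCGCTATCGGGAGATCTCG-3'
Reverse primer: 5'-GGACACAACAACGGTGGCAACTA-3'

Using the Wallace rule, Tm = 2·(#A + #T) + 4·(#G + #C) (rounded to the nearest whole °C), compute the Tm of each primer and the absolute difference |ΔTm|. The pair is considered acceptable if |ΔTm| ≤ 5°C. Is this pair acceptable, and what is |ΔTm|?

|ΔTm| = 8°C; the pair is not acceptable.

Forward: A=3 T=4 G=7 C=5 → Tm = 2·7 + 4·12 = 62°C.
Reverse: A=9 T=2 G=6 C=6 → Tm = 2·11 + 4·12 = 70°C.
|ΔTm| = |62 − 70| = 8°C, > 5°C.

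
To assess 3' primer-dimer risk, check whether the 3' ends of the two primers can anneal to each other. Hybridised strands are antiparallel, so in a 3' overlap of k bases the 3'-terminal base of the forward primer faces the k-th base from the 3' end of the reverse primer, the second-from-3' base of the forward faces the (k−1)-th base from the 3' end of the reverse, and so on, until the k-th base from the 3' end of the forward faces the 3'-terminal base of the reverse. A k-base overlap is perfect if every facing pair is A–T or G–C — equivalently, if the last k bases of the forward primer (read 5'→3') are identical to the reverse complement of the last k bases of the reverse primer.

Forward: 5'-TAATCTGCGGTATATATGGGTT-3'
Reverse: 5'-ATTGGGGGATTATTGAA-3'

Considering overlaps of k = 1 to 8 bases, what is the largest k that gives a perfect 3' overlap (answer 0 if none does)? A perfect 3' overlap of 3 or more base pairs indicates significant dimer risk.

Longest perfect overlap: 2 complementary base pairs; below the dimer-risk threshold (threshold 3).

Last 8 bases (5'→3') — forward …TATGGGTT, reverse …TTATTGAA.
Reverse complement of the reverse primer's last 8 bases: TTCAATAA; its first k bases are the reverse complement of the reverse primer's last k bases, so a perfect k-base overlap needs the forward primer's last k bases to equal them.
Comparing (forward last k vs required): k=1: T vs T ✓; k=2: TT vs TT ✓; k=3: GTT vs TTC ✗; k=4: GGTT vs TTCA ✗; k=5: GGGTT vs TTCAA ✗; k=6: TGGGTT vs TTCAAT ✗; k=7: ATGGGTT vs TTCAATA ✗; k=8: TATGGGTT vs TTCAATAA ✗.
Perfect overlaps at k = 1, 2; the largest is 2.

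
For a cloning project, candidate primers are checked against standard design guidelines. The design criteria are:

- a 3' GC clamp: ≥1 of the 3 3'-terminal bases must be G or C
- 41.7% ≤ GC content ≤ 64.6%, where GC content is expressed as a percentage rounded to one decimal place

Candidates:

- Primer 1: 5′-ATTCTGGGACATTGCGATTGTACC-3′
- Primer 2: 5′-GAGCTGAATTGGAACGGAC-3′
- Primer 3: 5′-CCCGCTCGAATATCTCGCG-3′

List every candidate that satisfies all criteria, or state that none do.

Primer 1, Primer 2 and Primer 3.

Primer 1 (24 nt, A=5 T=8 G=6 C=5): 3' end ACC has 2 G/C ✓; GC 11/24 = 45.8% ✓ — passes.
Primer 2 (19 nt, A=6 T=3 G=7 C=3): 3' end GAC has 2 G/C ✓; GC 10/19 = 52.6% ✓ — passes.
Primer 3 (19 nt, A=3 T=4 G=4 C=8): 3' end GCG has 3 G/C ✓; GC 12/19 = 63.2% ✓ — passes.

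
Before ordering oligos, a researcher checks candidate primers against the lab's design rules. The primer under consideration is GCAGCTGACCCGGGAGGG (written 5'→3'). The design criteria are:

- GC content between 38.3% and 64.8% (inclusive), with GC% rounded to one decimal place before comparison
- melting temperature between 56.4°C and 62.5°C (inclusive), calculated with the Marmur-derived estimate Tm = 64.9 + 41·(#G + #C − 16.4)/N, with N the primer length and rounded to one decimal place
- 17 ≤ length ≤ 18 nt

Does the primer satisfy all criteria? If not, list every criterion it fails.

Base counts: A=3, T=1, G=9, C=5 (length 18).
GC content: GC 14/18 = 77.8%, outside 38.3–64.8% ✗
Tm: Tm = 64.9 + 41·(14 − 16.4)/18 = 59.4°C ✓
length: length 18 ✓

Fails: GC content.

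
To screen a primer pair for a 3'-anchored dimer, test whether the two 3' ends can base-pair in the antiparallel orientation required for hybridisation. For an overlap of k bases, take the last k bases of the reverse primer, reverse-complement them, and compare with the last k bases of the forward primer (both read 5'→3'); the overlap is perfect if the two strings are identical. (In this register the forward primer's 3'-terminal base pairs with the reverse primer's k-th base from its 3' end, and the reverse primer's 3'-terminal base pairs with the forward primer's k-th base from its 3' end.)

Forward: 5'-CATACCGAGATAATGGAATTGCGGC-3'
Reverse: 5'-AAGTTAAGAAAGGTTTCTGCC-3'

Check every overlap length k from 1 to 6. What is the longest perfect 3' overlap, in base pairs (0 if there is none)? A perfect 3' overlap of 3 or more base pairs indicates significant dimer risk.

Last 6 bases (5'→3') — forward …TGCGGC, reverse …TCTGCC.
Reverse complement of the reverse primer's last 6 bases: GGCAGA; its first k bases are the reverse complement of the reverse primer's last k bases, so a perfect k-base overlap needs the forward primer's last k bases to equal them.
Comparing (forward last k vs required): k=1: C vs G ✗; k=2: GC vs GG ✗; k=3: GGC vs GGC ✓; k=4: CGGC vs GGCA ✗; k=5: GCGGC vs GGCAG ✗; k=6: TGCGGC vs GGCAGA ✗.
Only k = 3 is perfect, so the longest perfect 3' overlap is 3.

Longest perfect overlap: 3 complementary base pairs; significant dimer risk (threshold 3).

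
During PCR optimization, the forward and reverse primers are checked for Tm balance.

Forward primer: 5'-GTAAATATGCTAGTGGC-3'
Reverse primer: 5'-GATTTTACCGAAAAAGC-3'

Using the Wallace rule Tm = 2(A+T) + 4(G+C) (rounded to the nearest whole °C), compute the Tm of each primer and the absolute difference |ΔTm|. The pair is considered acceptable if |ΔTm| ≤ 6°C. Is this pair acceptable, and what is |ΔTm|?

|ΔTm| = 2°C; the pair is acceptable.

Forward: A=5 T=5 G=5 C=2 → Tm = 2·10 + 4·7 = 48°C.
Reverse: A=7 T=4 G=3 C=3 → Tm = 2·11 + 4·6 = 46°C.
|ΔTm| = |48 − 46| = 2°C, ≤ 6°C.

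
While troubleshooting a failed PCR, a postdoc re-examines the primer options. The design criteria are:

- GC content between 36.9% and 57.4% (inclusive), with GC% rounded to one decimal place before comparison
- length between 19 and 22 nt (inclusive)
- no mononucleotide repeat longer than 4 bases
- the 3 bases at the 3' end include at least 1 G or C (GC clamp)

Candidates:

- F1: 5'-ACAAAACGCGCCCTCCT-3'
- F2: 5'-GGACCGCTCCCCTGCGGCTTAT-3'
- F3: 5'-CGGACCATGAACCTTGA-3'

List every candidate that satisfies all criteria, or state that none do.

F1 (17 nt, A=5 T=2 G=2 C=8): GC 10/17 = 58.8%, outside 36.9–57.4% ✗; length 17, outside 19–22 ✗; longest run = 4 ✓; 3' end CCT has 2 G/C ✓ — fails.
F2 (22 nt, A=2 T=5 G=6 C=9): GC 15/22 = 68.2%, outside 36.9–57.4% ✗; length 22 ✓; longest run = 4 ✓; 3' end TAT has 0 G/C, need ≥1 ✗ — fails.
F3 (17 nt, A=5 T=3 G=4 C=5): GC 9/17 = 52.9% ✓; length 17, outside 19–22 ✗; longest run = 2 ✓; 3' end TGA has 1 G/C ✓ — fails.

None of the candidates satisfy all criteria.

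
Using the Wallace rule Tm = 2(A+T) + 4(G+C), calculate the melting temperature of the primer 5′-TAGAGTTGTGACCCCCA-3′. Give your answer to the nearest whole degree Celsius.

Base counts: A=4, T=4, G=4, C=5 (length 17).
Tm = 2·(4+4) + 4·(4+5) = 2·8 + 4·9 = 16 + 36 = 52°C.

52°C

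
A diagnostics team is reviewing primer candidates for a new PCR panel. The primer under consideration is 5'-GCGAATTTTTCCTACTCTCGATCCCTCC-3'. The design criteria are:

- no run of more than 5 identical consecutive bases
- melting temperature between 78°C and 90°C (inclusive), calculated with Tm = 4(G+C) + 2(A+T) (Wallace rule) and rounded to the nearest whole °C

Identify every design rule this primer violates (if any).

Base counts: A=4, T=10, G=3, C=11 (length 28).
homopolymer run: longest run = 5 ✓
Tm: Tm = 2·14 + 4·14 = 84°C ✓

Meets all criteria.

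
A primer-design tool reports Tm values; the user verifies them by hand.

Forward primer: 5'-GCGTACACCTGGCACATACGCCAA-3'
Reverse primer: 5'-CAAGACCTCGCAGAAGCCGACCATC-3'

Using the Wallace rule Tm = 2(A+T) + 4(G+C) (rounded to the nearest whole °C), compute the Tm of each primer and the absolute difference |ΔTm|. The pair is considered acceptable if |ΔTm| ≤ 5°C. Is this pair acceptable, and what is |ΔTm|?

Forward: A=7 T=3 G=5 C=9 → Tm = 2·10 + 4·14 = 76°C.
Reverse: A=8 T=2 G=5 C=10 → Tm = 2·10 + 4·15 = 80°C.
|ΔTm| = |76 − 80| = 4°C, ≤ 5°C.

|ΔTm| = 4°C; the pair is acceptable.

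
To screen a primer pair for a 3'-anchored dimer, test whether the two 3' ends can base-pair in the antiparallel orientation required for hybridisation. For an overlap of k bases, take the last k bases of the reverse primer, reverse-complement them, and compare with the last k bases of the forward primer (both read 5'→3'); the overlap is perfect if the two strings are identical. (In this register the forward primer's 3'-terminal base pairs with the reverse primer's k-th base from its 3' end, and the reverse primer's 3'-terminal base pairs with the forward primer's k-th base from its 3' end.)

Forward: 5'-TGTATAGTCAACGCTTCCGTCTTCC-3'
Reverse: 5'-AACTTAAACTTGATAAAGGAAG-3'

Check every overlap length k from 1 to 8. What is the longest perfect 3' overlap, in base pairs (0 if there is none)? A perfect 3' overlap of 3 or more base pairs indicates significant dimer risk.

Longest perfect overlap: 5 complementary base pairs; significant dimer risk (threshold 3).

Last 8 bases (5'→3') — forward …CGTCTTCC, reverse …AAAGGAAG.
Reverse complement of the reverse primer's last 8 bases: CTTCCTTT; its first k bases are the reverse complement of the reverse primer's last k bases, so a perfect k-base overlap needs the forward primer's last k bases to equal them.
Comparing (forward last k vs required): k=1: C vs C ✓; k=2: CC vs CT ✗; k=3: TCC vs CTT ✗; k=4: TTCC vs CTTC ✗; k=5: CTTCC vs CTTCC ✓; k=6: TCTTCC vs CTTCCT ✗; k=7: GTCTTCC vs CTTCCTT ✗; k=8: CGTCTTCC vs CTTCCTTT ✗.
Perfect overlaps at k = 1, 5; the largest is 5.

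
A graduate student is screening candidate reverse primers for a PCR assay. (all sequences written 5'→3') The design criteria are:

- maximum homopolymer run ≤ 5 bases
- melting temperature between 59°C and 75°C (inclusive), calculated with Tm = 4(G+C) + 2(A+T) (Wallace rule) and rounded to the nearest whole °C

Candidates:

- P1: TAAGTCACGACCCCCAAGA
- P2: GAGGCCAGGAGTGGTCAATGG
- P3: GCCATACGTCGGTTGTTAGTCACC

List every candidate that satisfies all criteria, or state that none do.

P2 and P3.

P1 (19 nt, A=7 T=2 G=3 C=7): longest run = 5 ✓; Tm = 2·9 + 4·10 = 58°C, outside 59–75°C ✗ — fails.
P2 (21 nt, A=5 T=3 G=10 C=3): longest run = 2 ✓; Tm = 2·8 + 4·13 = 68°C ✓ — passes.
P3 (24 nt, A=4 T=7 G=6 C=7): longest run = 2 ✓; Tm = 2·11 + 4·13 = 74°C ✓ — passes.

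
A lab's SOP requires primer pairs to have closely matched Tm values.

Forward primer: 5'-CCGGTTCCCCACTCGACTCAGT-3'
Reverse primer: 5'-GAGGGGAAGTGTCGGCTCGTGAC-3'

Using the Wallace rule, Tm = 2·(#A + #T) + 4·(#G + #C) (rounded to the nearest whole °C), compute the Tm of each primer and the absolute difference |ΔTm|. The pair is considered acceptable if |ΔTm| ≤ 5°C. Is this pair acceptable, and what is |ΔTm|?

Forward: A=3 T=5 G=4 C=10 → Tm = 2·8 + 4·14 = 72°C.
Reverse: A=4 T=4 G=11 C=4 → Tm = 2·8 + 4·15 = 76°C.
|ΔTm| = |72 − 76| = 4°C, ≤ 5°C.

|ΔTm| = 4°C; the pair is acceptable.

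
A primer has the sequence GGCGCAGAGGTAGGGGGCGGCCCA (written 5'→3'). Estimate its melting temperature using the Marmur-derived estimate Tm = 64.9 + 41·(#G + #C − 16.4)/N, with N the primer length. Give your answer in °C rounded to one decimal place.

69.3°C

Base counts: A=4, T=1, G=13, C=6; G+C = 19, N = 24.
Tm = 64.9 + 41·(19 − 16.4)/24 = 64.9 + 106.60/24 = 69.3°C.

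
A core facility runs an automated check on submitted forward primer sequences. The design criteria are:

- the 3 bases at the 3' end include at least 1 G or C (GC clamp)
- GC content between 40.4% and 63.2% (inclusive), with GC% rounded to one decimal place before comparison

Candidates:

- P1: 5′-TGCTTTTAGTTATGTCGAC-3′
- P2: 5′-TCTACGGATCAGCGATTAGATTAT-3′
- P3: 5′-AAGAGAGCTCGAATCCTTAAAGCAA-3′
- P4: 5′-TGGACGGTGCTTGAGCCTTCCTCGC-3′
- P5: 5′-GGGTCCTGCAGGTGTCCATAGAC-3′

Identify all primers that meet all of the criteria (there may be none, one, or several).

P1 (19 nt, A=3 T=9 G=4 C=3): 3' end GAC has 2 G/C ✓; GC 7/19 = 36.8%, outside 40.4–63.2% ✗ — fails.
P2 (24 nt, A=7 T=8 G=5 C=4): 3' end TAT has 0 G/C, need ≥1 ✗; GC 9/24 = 37.5%, outside 40.4–63.2% ✗ — fails.
P3 (25 nt, A=11 T=4 G=5 C=5): 3' end CAA has 1 G/C ✓; GC 10/25 = 40.0%, outside 40.4–63.2% ✗ — fails.
P4 (25 nt, A=2 T=7 G=8 C=8): 3' end CGC has 3 G/C ✓; GC 16/25 = 64.0%, outside 40.4–63.2% ✗ — fails.
P5 (23 nt, A=4 T=5 G=8 C=6): 3' end GAC has 2 G/C ✓; GC 14/23 = 60.9% ✓ — passes.

P5 only.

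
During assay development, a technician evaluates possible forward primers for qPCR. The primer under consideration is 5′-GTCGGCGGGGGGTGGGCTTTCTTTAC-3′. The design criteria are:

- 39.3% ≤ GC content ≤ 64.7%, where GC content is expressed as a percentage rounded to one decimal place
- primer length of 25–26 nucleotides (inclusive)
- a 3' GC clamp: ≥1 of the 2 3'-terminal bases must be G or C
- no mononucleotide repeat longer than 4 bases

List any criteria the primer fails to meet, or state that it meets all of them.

Fails: GC content, homopolymer run.

Base counts: A=1, T=8, G=12, C=5 (length 26).
GC content: GC 17/26 = 65.4%, outside 39.3–64.7% ✗
length: length 26 ✓
GC clamp: 3' end AC has 1 G/C ✓
homopolymer run: longest run = 6, exceeds 4 ✗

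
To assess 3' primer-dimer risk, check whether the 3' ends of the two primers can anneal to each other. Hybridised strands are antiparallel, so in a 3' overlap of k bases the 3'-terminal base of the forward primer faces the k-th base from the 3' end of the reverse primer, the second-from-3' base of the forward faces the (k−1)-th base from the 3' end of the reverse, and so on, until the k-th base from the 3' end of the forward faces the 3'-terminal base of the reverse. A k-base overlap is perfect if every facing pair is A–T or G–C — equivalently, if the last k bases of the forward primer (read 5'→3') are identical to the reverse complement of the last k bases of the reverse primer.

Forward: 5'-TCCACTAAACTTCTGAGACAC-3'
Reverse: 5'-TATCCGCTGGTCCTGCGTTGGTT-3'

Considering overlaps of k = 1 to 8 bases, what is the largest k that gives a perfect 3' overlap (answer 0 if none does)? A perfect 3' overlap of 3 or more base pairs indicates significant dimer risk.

Longest perfect overlap: 0 complementary base pairs; below the dimer-risk threshold (threshold 3).

Last 8 bases (5'→3') — forward …TGAGACAC, reverse …CGTTGGTT.
Reverse complement of the reverse primer's last 8 bases: AACCAACG; its first k bases are the reverse complement of the reverse primer's last k bases, so a perfect k-base overlap needs the forward primer's last k bases to equal them.
Comparing (forward last k vs required): k=1: C vs A ✗; k=2: AC vs AA ✗; k=3: CAC vs AAC ✗; k=4: ACAC vs AACC ✗; k=5: GACAC vs AACCA ✗; k=6: AGACAC vs AACCAA ✗; k=7: GAGACAC vs AACCAAC ✗; k=8: TGAGACAC vs AACCAACG ✗.
No overlap length from 1 to 8 is perfect, so the longest perfect 3' overlap is 0.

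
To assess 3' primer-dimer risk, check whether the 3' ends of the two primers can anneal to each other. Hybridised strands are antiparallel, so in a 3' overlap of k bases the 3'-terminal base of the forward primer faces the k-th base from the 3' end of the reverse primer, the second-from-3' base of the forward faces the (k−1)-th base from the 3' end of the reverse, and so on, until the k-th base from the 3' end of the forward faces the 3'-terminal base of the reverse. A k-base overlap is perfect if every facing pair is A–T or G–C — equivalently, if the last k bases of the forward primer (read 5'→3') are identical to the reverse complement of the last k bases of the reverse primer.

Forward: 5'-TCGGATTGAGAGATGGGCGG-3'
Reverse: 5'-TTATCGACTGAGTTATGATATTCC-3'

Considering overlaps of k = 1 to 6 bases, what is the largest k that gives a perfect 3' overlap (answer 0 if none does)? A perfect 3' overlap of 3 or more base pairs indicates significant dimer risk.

Longest perfect overlap: 2 complementary base pairs; below the dimer-risk threshold (threshold 3).

Last 6 bases (5'→3') — forward …GGGCGG, reverse …TATTCC.
Reverse complement of the reverse primer's last 6 bases: GGAATA; its first k bases are the reverse complement of the reverse primer's last k bases, so a perfect k-base overlap needs the forward primer's last k bases to equal them.
Comparing (forward last k vs required): k=1: G vs G ✓; k=2: GG vs GG ✓; k=3: CGG vs GGA ✗; k=4: GCGG vs GGAA ✗; k=5: GGCGG vs GGAAT ✗; k=6: GGGCGG vs GGAATA ✗.
Perfect overlaps at k = 1, 2; the largest is 2.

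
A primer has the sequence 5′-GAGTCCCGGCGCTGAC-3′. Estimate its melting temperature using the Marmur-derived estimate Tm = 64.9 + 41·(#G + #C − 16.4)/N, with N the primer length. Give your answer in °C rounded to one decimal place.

53.6°C

Base counts: A=2, T=2, G=6, C=6; G+C = 12, N = 16.
Tm = 64.9 + 41·(12 − 16.4)/16 = 64.9 + -180.40/16 = 53.6°C.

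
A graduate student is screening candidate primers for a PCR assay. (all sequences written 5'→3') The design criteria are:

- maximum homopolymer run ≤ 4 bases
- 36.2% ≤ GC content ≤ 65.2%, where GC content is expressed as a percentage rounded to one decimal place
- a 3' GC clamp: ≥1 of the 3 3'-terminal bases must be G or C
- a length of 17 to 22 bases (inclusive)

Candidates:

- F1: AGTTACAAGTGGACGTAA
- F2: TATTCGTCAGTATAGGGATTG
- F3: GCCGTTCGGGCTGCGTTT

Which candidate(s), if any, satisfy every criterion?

F2 only.

F1 (18 nt, A=7 T=4 G=5 C=2): longest run = 2 ✓; GC 7/18 = 38.9% ✓; 3' end TAA has 0 G/C, need ≥1 ✗; length 18 ✓ — fails.
F2 (21 nt, A=5 T=8 G=6 C=2): longest run = 3 ✓; GC 8/21 = 38.1% ✓; 3' end TTG has 1 G/C ✓; length 21 ✓ — passes.
F3 (18 nt, A=0 T=6 G=7 C=5): longest run = 3 ✓; GC 12/18 = 66.7%, outside 36.2–65.2% ✗; 3' end TTT has 0 G/C, need ≥1 ✗; length 18 ✓ — fails.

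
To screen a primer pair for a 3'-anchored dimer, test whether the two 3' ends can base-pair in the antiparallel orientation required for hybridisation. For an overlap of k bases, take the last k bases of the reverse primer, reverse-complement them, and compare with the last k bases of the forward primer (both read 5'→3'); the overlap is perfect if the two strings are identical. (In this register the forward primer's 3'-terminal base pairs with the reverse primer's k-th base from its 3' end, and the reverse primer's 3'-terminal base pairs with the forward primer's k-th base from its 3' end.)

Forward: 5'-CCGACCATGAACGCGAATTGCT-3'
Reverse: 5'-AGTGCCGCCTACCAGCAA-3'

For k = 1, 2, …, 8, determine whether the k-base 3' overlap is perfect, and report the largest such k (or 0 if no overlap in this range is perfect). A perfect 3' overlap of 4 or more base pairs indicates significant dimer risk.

Longest perfect overlap: 5 complementary base pairs; significant dimer risk (threshold 4).

Last 8 bases (5'→3') — forward …GAATTGCT, reverse …ACCAGCAA.
Reverse complement of the reverse primer's last 8 bases: TTGCTGGT; its first k bases are the reverse complement of the reverse primer's last k bases, so a perfect k-base overlap needs the forward primer's last k bases to equal them.
Comparing (forward last k vs required): k=1: T vs T ✓; k=2: CT vs TT ✗; k=3: GCT vs TTG ✗; k=4: TGCT vs TTGC ✗; k=5: TTGCT vs TTGCT ✓; k=6: ATTGCT vs TTGCTG ✗; k=7: AATTGCT vs TTGCTGG ✗; k=8: GAATTGCT vs TTGCTGGT ✗.
Perfect overlaps at k = 1, 5; the largest is 5.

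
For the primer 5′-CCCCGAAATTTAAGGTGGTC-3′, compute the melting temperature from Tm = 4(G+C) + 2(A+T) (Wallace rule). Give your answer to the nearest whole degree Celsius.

60°C

Base counts: A=5, T=5, G=5, C=5 (length 20).
Tm = 2·(5+5) + 4·(5+5) = 2·10 + 4·10 = 20 + 40 = 60°C.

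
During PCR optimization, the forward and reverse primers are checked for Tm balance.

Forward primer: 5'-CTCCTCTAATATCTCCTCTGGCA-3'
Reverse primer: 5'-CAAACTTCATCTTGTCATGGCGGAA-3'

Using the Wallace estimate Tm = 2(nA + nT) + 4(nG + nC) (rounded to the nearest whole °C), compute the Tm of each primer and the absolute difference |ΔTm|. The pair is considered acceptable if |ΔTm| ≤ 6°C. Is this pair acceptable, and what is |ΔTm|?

|ΔTm| = 4°C; the pair is acceptable.

Forward: A=4 T=8 G=2 C=9 → Tm = 2·12 + 4·11 = 68°C.
Reverse: A=7 T=7 G=5 C=6 → Tm = 2·14 + 4·11 = 72°C.
|ΔTm| = |68 − 72| = 4°C, ≤ 6°C.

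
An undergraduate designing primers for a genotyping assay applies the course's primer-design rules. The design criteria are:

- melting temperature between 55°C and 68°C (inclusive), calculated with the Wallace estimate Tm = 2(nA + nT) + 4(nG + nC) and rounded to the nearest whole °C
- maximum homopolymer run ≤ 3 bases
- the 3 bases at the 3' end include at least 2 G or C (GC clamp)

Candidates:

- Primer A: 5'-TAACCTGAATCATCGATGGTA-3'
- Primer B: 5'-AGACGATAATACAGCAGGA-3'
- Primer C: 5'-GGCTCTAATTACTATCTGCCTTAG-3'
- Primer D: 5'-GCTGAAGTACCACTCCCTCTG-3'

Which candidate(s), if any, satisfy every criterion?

Primer D only.

Primer A (21 nt, A=7 T=6 G=4 C=4): Tm = 2·13 + 4·8 = 58°C ✓; longest run = 2 ✓; 3' end GTA has 1 G/C, need ≥2 ✗ — fails.
Primer B (19 nt, A=9 T=2 G=5 C=3): Tm = 2·11 + 4·8 = 54°C, outside 55–68°C ✗; longest run = 2 ✓; 3' end GGA has 2 G/C ✓ — fails.
Primer C (24 nt, A=5 T=9 G=4 C=6): Tm = 2·14 + 4·10 = 68°C ✓; longest run = 2 ✓; 3' end TAG has 1 G/C, need ≥2 ✗ — fails.
Primer D (21 nt, A=4 T=5 G=4 C=8): Tm = 2·9 + 4·12 = 66°C ✓; longest run = 3 ✓; 3' end CTG has 2 G/C ✓ — passes.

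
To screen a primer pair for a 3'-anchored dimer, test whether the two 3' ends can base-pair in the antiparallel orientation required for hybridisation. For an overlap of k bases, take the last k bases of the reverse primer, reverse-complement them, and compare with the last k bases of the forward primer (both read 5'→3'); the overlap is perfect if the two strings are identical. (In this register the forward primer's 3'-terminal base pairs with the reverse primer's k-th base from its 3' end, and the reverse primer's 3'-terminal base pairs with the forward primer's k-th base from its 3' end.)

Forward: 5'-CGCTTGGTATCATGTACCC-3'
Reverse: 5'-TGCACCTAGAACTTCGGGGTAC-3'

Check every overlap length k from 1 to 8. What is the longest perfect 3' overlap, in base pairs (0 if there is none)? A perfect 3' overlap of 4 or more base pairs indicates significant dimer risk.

Last 8 bases (5'→3') — forward …ATGTACCC, reverse …CGGGGTAC.
Reverse complement of the reverse primer's last 8 bases: GTACCCCG; its first k bases are the reverse complement of the reverse primer's last k bases, so a perfect k-base overlap needs the forward primer's last k bases to equal them.
Comparing (forward last k vs required): k=1: C vs G ✗; k=2: CC vs GT ✗; k=3: CCC vs GTA ✗; k=4: ACCC vs GTAC ✗; k=5: TACCC vs GTACC ✗; k=6: GTACCC vs GTACCC ✓; k=7: TGTACCC vs GTACCCC ✗; k=8: ATGTACCC vs GTACCCCG ✗.
Only k = 6 is perfect, so the longest perfect 3' overlap is 6.

Longest perfect overlap: 6 complementary base pairs; significant dimer risk (threshold 4).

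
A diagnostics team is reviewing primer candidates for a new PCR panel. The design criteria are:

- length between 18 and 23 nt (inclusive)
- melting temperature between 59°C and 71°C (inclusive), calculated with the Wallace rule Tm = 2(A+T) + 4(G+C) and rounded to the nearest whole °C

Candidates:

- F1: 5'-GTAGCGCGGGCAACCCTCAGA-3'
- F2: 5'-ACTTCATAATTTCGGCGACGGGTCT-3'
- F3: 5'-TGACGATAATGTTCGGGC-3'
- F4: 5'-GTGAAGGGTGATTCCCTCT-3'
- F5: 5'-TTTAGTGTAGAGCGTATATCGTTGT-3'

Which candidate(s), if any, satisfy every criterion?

F1 (21 nt, A=5 T=2 G=7 C=7): length 21 ✓; Tm = 2·7 + 4·14 = 70°C ✓ — passes.
F2 (25 nt, A=5 T=8 G=6 C=6): length 25, outside 18–23 ✗; Tm = 2·13 + 4·12 = 74°C, outside 59–71°C ✗ — fails.
F3 (18 nt, A=4 T=5 G=6 C=3): length 18 ✓; Tm = 2·9 + 4·9 = 54°C, outside 59–71°C ✗ — fails.
F4 (19 nt, A=3 T=6 G=6 C=4): length 19 ✓; Tm = 2·9 + 4·10 = 58°C, outside 59–71°C ✗ — fails.
F5 (25 nt, A=5 T=11 G=7 C=2): length 25, outside 18–23 ✗; Tm = 2·16 + 4·9 = 68°C ✓ — fails.

F1 only.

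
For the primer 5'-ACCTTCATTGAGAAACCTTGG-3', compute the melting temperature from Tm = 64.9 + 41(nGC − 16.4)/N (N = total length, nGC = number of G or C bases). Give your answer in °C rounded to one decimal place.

Base counts: A=6, T=6, G=4, C=5; G+C = 9, N = 21.
Tm = 64.9 + 41·(9 − 16.4)/21 = 64.9 + -303.40/21 = 50.5°C.

50.5°C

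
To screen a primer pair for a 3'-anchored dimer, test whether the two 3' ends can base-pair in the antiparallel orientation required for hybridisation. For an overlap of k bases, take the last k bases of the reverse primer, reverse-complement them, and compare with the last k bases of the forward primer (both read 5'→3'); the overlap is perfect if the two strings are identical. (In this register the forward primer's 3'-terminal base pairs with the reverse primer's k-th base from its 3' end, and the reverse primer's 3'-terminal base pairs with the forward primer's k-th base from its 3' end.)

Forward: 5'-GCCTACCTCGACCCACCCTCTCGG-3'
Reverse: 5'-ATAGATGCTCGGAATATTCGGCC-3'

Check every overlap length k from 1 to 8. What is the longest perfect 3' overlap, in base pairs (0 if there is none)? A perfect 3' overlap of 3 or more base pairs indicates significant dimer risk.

Longest perfect overlap: 2 complementary base pairs; below the dimer-risk threshold (threshold 3).

Last 8 bases (5'→3') — forward …CCTCTCGG, reverse …ATTCGGCC.
Reverse complement of the reverse primer's last 8 bases: GGCCGAAT; its first k bases are the reverse complement of the reverse primer's last k bases, so a perfect k-base overlap needs the forward primer's last k bases to equal them.
Comparing (forward last k vs required): k=1: G vs G ✓; k=2: GG vs GG ✓; k=3: CGG vs GGC ✗; k=4: TCGG vs GGCC ✗; k=5: CTCGG vs GGCCG ✗; k=6: TCTCGG vs GGCCGA ✗; k=7: CTCTCGG vs GGCCGAA ✗; k=8: CCTCTCGG vs GGCCGAAT ✗.
Perfect overlaps at k = 1, 2; the largest is 2.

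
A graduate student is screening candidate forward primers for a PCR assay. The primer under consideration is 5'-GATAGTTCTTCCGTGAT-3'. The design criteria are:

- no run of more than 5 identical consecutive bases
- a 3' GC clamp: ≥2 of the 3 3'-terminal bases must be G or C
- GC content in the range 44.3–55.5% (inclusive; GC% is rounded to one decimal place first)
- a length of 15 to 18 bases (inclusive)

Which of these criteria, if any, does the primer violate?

Fails: GC clamp, GC content.

Base counts: A=3, T=7, G=4, C=3 (length 17).
homopolymer run: longest run = 2 ✓
GC clamp: 3' end GAT has 1 G/C, need ≥2 ✗
GC content: GC 7/17 = 41.2%, outside 44.3–55.5% ✗
length: length 17 ✓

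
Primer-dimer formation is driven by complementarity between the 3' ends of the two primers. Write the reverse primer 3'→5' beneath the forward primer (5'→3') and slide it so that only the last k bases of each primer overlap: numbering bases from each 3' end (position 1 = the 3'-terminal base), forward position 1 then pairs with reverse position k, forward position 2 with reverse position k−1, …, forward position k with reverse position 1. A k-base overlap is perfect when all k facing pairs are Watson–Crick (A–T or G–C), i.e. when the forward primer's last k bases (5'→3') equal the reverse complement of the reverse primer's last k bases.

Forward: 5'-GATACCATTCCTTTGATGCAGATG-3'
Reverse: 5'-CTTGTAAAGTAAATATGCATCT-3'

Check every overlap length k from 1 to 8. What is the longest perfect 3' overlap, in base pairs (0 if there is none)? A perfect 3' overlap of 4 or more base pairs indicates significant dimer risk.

Last 8 bases (5'→3') — forward …TGCAGATG, reverse …ATGCATCT.
Reverse complement of the reverse primer's last 8 bases: AGATGCAT; its first k bases are the reverse complement of the reverse primer's last k bases, so a perfect k-base overlap needs the forward primer's last k bases to equal them.
Comparing (forward last k vs required): k=1: G vs A ✗; k=2: TG vs AG ✗; k=3: ATG vs AGA ✗; k=4: GATG vs AGAT ✗; k=5: AGATG vs AGATG ✓; k=6: CAGATG vs AGATGC ✗; k=7: GCAGATG vs AGATGCA ✗; k=8: TGCAGATG vs AGATGCAT ✗.
Only k = 5 is perfect, so the longest perfect 3' overlap is 5.

Longest perfect overlap: 5 complementary base pairs; significant dimer risk (threshold 4).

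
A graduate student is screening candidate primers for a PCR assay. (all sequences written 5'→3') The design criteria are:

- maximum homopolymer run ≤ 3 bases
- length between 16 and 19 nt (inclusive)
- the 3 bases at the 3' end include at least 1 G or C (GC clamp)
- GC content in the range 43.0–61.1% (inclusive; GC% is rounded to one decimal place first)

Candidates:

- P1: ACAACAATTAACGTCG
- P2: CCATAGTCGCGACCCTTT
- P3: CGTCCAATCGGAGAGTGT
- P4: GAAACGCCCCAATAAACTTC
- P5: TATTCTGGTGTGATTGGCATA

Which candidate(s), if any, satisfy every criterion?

P3 only.

P1 (16 nt, A=7 T=3 G=2 C=4): longest run = 2 ✓; length 16 ✓; 3' end TCG has 2 G/C ✓; GC 6/16 = 37.5%, outside 43.0–61.1% ✗ — fails.
P2 (18 nt, A=3 T=5 G=3 C=7): longest run = 3 ✓; length 18 ✓; 3' end TTT has 0 G/C, need ≥1 ✗; GC 10/18 = 55.6% ✓ — fails.
P3 (18 nt, A=4 T=4 G=6 C=4): longest run = 2 ✓; length 18 ✓; 3' end TGT has 1 G/C ✓; GC 10/18 = 55.6% ✓ — passes.
P4 (20 nt, A=8 T=3 G=2 C=7): longest run = 4, exceeds 3 ✗; length 20, outside 16–19 ✗; 3' end TTC has 1 G/C ✓; GC 9/20 = 45.0% ✓ — fails.
P5 (21 nt, A=4 T=9 G=6 C=2): longest run = 2 ✓; length 21, outside 16–19 ✗; 3' end ATA has 0 G/C, need ≥1 ✗; GC 8/21 = 38.1%, outside 43.0–61.1% ✗ — fails.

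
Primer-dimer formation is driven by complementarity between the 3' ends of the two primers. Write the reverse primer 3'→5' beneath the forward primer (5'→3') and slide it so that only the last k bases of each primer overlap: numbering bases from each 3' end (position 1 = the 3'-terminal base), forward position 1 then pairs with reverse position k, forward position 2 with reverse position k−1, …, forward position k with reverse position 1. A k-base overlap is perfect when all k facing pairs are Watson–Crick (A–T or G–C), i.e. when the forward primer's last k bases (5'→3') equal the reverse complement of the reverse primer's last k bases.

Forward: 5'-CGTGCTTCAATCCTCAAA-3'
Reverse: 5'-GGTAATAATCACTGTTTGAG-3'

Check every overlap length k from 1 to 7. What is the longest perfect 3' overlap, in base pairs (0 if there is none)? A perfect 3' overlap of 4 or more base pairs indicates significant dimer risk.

Longest perfect overlap: 6 complementary base pairs; significant dimer risk (threshold 4).

Last 7 bases (5'→3') — forward …CCTCAAA, reverse …GTTTGAG.
Reverse complement of the reverse primer's last 7 bases: CTCAAAC; its first k bases are the reverse complement of the reverse primer's last k bases, so a perfect k-base overlap needs the forward primer's last k bases to equal them.
Comparing (forward last k vs required): k=1: A vs C ✗; k=2: AA vs CT ✗; k=3: AAA vs CTC ✗; k=4: CAAA vs CTCA ✗; k=5: TCAAA vs CTCAA ✗; k=6: CTCAAA vs CTCAAA ✓; k=7: CCTCAAA vs CTCAAAC ✗.
Only k = 6 is perfect, so the longest perfect 3' overlap is 6.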